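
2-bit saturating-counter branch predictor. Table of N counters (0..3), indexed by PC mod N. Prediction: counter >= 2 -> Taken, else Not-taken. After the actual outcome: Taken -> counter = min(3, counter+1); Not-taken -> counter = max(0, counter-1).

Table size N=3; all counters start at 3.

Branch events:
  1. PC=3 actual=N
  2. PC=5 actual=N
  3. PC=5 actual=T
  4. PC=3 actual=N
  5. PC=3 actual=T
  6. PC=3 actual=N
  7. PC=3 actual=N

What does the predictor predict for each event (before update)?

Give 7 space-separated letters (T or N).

Ev 1: PC=3 idx=0 pred=T actual=N -> ctr[0]=2
Ev 2: PC=5 idx=2 pred=T actual=N -> ctr[2]=2
Ev 3: PC=5 idx=2 pred=T actual=T -> ctr[2]=3
Ev 4: PC=3 idx=0 pred=T actual=N -> ctr[0]=1
Ev 5: PC=3 idx=0 pred=N actual=T -> ctr[0]=2
Ev 6: PC=3 idx=0 pred=T actual=N -> ctr[0]=1
Ev 7: PC=3 idx=0 pred=N actual=N -> ctr[0]=0

Answer: T T T T N T N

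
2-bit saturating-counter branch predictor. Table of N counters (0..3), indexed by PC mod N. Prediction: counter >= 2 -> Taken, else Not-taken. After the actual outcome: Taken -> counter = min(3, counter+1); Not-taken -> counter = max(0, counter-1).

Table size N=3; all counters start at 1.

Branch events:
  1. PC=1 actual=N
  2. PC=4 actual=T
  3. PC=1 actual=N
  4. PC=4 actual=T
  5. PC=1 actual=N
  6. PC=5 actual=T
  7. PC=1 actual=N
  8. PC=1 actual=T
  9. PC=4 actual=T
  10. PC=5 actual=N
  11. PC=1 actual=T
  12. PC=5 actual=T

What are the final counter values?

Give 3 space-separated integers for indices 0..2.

Ev 1: PC=1 idx=1 pred=N actual=N -> ctr[1]=0
Ev 2: PC=4 idx=1 pred=N actual=T -> ctr[1]=1
Ev 3: PC=1 idx=1 pred=N actual=N -> ctr[1]=0
Ev 4: PC=4 idx=1 pred=N actual=T -> ctr[1]=1
Ev 5: PC=1 idx=1 pred=N actual=N -> ctr[1]=0
Ev 6: PC=5 idx=2 pred=N actual=T -> ctr[2]=2
Ev 7: PC=1 idx=1 pred=N actual=N -> ctr[1]=0
Ev 8: PC=1 idx=1 pred=N actual=T -> ctr[1]=1
Ev 9: PC=4 idx=1 pred=N actual=T -> ctr[1]=2
Ev 10: PC=5 idx=2 pred=T actual=N -> ctr[2]=1
Ev 11: PC=1 idx=1 pred=T actual=T -> ctr[1]=3
Ev 12: PC=5 idx=2 pred=N actual=T -> ctr[2]=2

Answer: 1 3 2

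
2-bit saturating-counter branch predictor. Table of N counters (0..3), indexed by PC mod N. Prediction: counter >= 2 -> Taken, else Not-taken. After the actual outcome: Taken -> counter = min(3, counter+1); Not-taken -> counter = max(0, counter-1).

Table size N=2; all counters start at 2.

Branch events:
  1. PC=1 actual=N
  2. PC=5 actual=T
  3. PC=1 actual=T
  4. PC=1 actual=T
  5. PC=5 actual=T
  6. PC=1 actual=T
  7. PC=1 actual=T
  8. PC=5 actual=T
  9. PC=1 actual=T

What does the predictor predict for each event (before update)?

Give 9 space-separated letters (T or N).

Answer: T N T T T T T T T

Derivation:
Ev 1: PC=1 idx=1 pred=T actual=N -> ctr[1]=1
Ev 2: PC=5 idx=1 pred=N actual=T -> ctr[1]=2
Ev 3: PC=1 idx=1 pred=T actual=T -> ctr[1]=3
Ev 4: PC=1 idx=1 pred=T actual=T -> ctr[1]=3
Ev 5: PC=5 idx=1 pred=T actual=T -> ctr[1]=3
Ev 6: PC=1 idx=1 pred=T actual=T -> ctr[1]=3
Ev 7: PC=1 idx=1 pred=T actual=T -> ctr[1]=3
Ev 8: PC=5 idx=1 pred=T actual=T -> ctr[1]=3
Ev 9: PC=1 idx=1 pred=T actual=T -> ctr[1]=3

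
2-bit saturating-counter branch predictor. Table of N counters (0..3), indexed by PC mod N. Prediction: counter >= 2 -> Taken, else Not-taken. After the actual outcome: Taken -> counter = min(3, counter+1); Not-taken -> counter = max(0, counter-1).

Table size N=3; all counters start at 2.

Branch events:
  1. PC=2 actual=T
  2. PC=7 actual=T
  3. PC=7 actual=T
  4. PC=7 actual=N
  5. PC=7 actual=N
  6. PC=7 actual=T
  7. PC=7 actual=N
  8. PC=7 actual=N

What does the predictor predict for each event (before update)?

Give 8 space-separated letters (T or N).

Answer: T T T T T N T N

Derivation:
Ev 1: PC=2 idx=2 pred=T actual=T -> ctr[2]=3
Ev 2: PC=7 idx=1 pred=T actual=T -> ctr[1]=3
Ev 3: PC=7 idx=1 pred=T actual=T -> ctr[1]=3
Ev 4: PC=7 idx=1 pred=T actual=N -> ctr[1]=2
Ev 5: PC=7 idx=1 pred=T actual=N -> ctr[1]=1
Ev 6: PC=7 idx=1 pred=N actual=T -> ctr[1]=2
Ev 7: PC=7 idx=1 pred=T actual=N -> ctr[1]=1
Ev 8: PC=7 idx=1 pred=N actual=N -> ctr[1]=0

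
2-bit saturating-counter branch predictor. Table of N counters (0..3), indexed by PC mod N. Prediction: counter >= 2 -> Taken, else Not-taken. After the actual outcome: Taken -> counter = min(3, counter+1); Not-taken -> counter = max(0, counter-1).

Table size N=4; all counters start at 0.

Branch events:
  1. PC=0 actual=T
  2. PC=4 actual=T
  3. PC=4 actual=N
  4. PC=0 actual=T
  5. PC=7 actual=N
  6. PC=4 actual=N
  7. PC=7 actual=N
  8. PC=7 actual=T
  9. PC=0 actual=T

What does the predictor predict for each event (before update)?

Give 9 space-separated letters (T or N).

Answer: N N T N N T N N N

Derivation:
Ev 1: PC=0 idx=0 pred=N actual=T -> ctr[0]=1
Ev 2: PC=4 idx=0 pred=N actual=T -> ctr[0]=2
Ev 3: PC=4 idx=0 pred=T actual=N -> ctr[0]=1
Ev 4: PC=0 idx=0 pred=N actual=T -> ctr[0]=2
Ev 5: PC=7 idx=3 pred=N actual=N -> ctr[3]=0
Ev 6: PC=4 idx=0 pred=T actual=N -> ctr[0]=1
Ev 7: PC=7 idx=3 pred=N actual=N -> ctr[3]=0
Ev 8: PC=7 idx=3 pred=N actual=T -> ctr[3]=1
Ev 9: PC=0 idx=0 pred=N actual=T -> ctr[0]=2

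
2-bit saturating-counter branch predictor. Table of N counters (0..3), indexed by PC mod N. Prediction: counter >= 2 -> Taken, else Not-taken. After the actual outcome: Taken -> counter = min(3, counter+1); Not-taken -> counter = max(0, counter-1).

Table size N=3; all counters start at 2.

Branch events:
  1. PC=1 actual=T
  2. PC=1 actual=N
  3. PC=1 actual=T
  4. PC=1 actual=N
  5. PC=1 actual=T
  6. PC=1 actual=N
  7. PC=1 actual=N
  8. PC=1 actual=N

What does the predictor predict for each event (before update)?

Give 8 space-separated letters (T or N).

Answer: T T T T T T T N

Derivation:
Ev 1: PC=1 idx=1 pred=T actual=T -> ctr[1]=3
Ev 2: PC=1 idx=1 pred=T actual=N -> ctr[1]=2
Ev 3: PC=1 idx=1 pred=T actual=T -> ctr[1]=3
Ev 4: PC=1 idx=1 pred=T actual=N -> ctr[1]=2
Ev 5: PC=1 idx=1 pred=T actual=T -> ctr[1]=3
Ev 6: PC=1 idx=1 pred=T actual=N -> ctr[1]=2
Ev 7: PC=1 idx=1 pred=T actual=N -> ctr[1]=1
Ev 8: PC=1 idx=1 pred=N actual=N -> ctr[1]=0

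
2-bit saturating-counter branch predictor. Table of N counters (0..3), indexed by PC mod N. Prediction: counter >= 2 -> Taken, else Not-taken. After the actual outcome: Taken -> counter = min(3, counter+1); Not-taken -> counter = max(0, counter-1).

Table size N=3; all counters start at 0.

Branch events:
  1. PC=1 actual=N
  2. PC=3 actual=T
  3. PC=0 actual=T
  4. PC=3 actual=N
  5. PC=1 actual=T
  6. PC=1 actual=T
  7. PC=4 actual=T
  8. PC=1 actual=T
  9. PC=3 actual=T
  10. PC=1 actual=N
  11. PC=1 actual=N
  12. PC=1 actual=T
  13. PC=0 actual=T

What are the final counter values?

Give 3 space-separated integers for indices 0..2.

Ev 1: PC=1 idx=1 pred=N actual=N -> ctr[1]=0
Ev 2: PC=3 idx=0 pred=N actual=T -> ctr[0]=1
Ev 3: PC=0 idx=0 pred=N actual=T -> ctr[0]=2
Ev 4: PC=3 idx=0 pred=T actual=N -> ctr[0]=1
Ev 5: PC=1 idx=1 pred=N actual=T -> ctr[1]=1
Ev 6: PC=1 idx=1 pred=N actual=T -> ctr[1]=2
Ev 7: PC=4 idx=1 pred=T actual=T -> ctr[1]=3
Ev 8: PC=1 idx=1 pred=T actual=T -> ctr[1]=3
Ev 9: PC=3 idx=0 pred=N actual=T -> ctr[0]=2
Ev 10: PC=1 idx=1 pred=T actual=N -> ctr[1]=2
Ev 11: PC=1 idx=1 pred=T actual=N -> ctr[1]=1
Ev 12: PC=1 idx=1 pred=N actual=T -> ctr[1]=2
Ev 13: PC=0 idx=0 pred=T actual=T -> ctr[0]=3

Answer: 3 2 0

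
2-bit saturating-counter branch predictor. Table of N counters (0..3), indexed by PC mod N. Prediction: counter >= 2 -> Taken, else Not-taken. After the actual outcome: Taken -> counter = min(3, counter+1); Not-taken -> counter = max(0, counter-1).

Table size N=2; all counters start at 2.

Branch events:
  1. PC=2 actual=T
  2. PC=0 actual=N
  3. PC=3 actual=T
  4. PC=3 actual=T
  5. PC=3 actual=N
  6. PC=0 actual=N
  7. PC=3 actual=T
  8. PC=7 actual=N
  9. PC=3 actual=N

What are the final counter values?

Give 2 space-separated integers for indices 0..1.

Answer: 1 1

Derivation:
Ev 1: PC=2 idx=0 pred=T actual=T -> ctr[0]=3
Ev 2: PC=0 idx=0 pred=T actual=N -> ctr[0]=2
Ev 3: PC=3 idx=1 pred=T actual=T -> ctr[1]=3
Ev 4: PC=3 idx=1 pred=T actual=T -> ctr[1]=3
Ev 5: PC=3 idx=1 pred=T actual=N -> ctr[1]=2
Ev 6: PC=0 idx=0 pred=T actual=N -> ctr[0]=1
Ev 7: PC=3 idx=1 pred=T actual=T -> ctr[1]=3
Ev 8: PC=7 idx=1 pred=T actual=N -> ctr[1]=2
Ev 9: PC=3 idx=1 pred=T actual=N -> ctr[1]=1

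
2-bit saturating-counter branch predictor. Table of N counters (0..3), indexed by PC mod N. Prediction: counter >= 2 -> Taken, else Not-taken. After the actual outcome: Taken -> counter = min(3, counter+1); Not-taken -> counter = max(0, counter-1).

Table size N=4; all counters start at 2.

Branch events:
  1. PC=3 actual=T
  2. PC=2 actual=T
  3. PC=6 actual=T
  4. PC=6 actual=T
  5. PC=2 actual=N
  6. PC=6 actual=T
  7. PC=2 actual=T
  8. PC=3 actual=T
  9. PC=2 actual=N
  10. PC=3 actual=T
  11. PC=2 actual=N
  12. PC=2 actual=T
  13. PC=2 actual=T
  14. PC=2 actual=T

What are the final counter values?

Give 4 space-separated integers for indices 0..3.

Ev 1: PC=3 idx=3 pred=T actual=T -> ctr[3]=3
Ev 2: PC=2 idx=2 pred=T actual=T -> ctr[2]=3
Ev 3: PC=6 idx=2 pred=T actual=T -> ctr[2]=3
Ev 4: PC=6 idx=2 pred=T actual=T -> ctr[2]=3
Ev 5: PC=2 idx=2 pred=T actual=N -> ctr[2]=2
Ev 6: PC=6 idx=2 pred=T actual=T -> ctr[2]=3
Ev 7: PC=2 idx=2 pred=T actual=T -> ctr[2]=3
Ev 8: PC=3 idx=3 pred=T actual=T -> ctr[3]=3
Ev 9: PC=2 idx=2 pred=T actual=N -> ctr[2]=2
Ev 10: PC=3 idx=3 pred=T actual=T -> ctr[3]=3
Ev 11: PC=2 idx=2 pred=T actual=N -> ctr[2]=1
Ev 12: PC=2 idx=2 pred=N actual=T -> ctr[2]=2
Ev 13: PC=2 idx=2 pred=T actual=T -> ctr[2]=3
Ev 14: PC=2 idx=2 pred=T actual=T -> ctr[2]=3

Answer: 2 2 3 3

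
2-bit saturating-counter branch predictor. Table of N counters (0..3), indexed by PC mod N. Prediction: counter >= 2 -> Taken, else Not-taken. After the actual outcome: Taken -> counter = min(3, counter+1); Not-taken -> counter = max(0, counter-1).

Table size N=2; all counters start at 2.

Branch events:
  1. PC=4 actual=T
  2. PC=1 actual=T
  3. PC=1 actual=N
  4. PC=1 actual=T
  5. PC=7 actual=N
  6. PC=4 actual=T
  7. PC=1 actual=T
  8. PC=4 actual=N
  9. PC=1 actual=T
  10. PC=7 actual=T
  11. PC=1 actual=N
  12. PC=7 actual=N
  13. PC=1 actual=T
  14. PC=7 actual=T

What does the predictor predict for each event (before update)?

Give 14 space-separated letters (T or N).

Answer: T T T T T T T T T T T T N T

Derivation:
Ev 1: PC=4 idx=0 pred=T actual=T -> ctr[0]=3
Ev 2: PC=1 idx=1 pred=T actual=T -> ctr[1]=3
Ev 3: PC=1 idx=1 pred=T actual=N -> ctr[1]=2
Ev 4: PC=1 idx=1 pred=T actual=T -> ctr[1]=3
Ev 5: PC=7 idx=1 pred=T actual=N -> ctr[1]=2
Ev 6: PC=4 idx=0 pred=T actual=T -> ctr[0]=3
Ev 7: PC=1 idx=1 pred=T actual=T -> ctr[1]=3
Ev 8: PC=4 idx=0 pred=T actual=N -> ctr[0]=2
Ev 9: PC=1 idx=1 pred=T actual=T -> ctr[1]=3
Ev 10: PC=7 idx=1 pred=T actual=T -> ctr[1]=3
Ev 11: PC=1 idx=1 pred=T actual=N -> ctr[1]=2
Ev 12: PC=7 idx=1 pred=T actual=N -> ctr[1]=1
Ev 13: PC=1 idx=1 pred=N actual=T -> ctr[1]=2
Ev 14: PC=7 idx=1 pred=T actual=T -> ctr[1]=3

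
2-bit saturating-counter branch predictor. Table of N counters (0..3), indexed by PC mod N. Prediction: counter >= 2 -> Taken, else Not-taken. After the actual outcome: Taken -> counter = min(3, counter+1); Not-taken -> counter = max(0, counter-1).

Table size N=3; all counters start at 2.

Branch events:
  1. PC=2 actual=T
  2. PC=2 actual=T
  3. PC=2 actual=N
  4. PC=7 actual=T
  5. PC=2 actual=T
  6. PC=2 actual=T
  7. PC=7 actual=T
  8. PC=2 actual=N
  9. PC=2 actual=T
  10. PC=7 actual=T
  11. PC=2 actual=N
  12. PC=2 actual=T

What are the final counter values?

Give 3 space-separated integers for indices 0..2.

Answer: 2 3 3

Derivation:
Ev 1: PC=2 idx=2 pred=T actual=T -> ctr[2]=3
Ev 2: PC=2 idx=2 pred=T actual=T -> ctr[2]=3
Ev 3: PC=2 idx=2 pred=T actual=N -> ctr[2]=2
Ev 4: PC=7 idx=1 pred=T actual=T -> ctr[1]=3
Ev 5: PC=2 idx=2 pred=T actual=T -> ctr[2]=3
Ev 6: PC=2 idx=2 pred=T actual=T -> ctr[2]=3
Ev 7: PC=7 idx=1 pred=T actual=T -> ctr[1]=3
Ev 8: PC=2 idx=2 pred=T actual=N -> ctr[2]=2
Ev 9: PC=2 idx=2 pred=T actual=T -> ctr[2]=3
Ev 10: PC=7 idx=1 pred=T actual=T -> ctr[1]=3
Ev 11: PC=2 idx=2 pred=T actual=N -> ctr[2]=2
Ev 12: PC=2 idx=2 pred=T actual=T -> ctr[2]=3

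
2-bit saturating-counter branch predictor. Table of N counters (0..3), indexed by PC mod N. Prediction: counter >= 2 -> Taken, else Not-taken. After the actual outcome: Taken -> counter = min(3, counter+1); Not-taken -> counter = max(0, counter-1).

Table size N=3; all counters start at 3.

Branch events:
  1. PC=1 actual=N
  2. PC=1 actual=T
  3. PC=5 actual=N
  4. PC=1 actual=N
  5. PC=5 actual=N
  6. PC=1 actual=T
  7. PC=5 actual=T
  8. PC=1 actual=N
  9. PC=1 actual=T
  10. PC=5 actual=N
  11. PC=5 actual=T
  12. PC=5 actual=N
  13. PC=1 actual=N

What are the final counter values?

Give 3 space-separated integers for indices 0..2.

Ev 1: PC=1 idx=1 pred=T actual=N -> ctr[1]=2
Ev 2: PC=1 idx=1 pred=T actual=T -> ctr[1]=3
Ev 3: PC=5 idx=2 pred=T actual=N -> ctr[2]=2
Ev 4: PC=1 idx=1 pred=T actual=N -> ctr[1]=2
Ev 5: PC=5 idx=2 pred=T actual=N -> ctr[2]=1
Ev 6: PC=1 idx=1 pred=T actual=T -> ctr[1]=3
Ev 7: PC=5 idx=2 pred=N actual=T -> ctr[2]=2
Ev 8: PC=1 idx=1 pred=T actual=N -> ctr[1]=2
Ev 9: PC=1 idx=1 pred=T actual=T -> ctr[1]=3
Ev 10: PC=5 idx=2 pred=T actual=N -> ctr[2]=1
Ev 11: PC=5 idx=2 pred=N actual=T -> ctr[2]=2
Ev 12: PC=5 idx=2 pred=T actual=N -> ctr[2]=1
Ev 13: PC=1 idx=1 pred=T actual=N -> ctr[1]=2

Answer: 3 2 1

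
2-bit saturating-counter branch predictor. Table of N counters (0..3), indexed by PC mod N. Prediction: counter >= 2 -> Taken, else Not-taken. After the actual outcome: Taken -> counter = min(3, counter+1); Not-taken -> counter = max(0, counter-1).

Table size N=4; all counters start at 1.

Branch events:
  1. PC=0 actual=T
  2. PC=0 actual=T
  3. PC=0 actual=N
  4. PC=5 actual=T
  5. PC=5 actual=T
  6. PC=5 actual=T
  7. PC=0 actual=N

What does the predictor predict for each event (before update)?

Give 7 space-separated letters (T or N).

Ev 1: PC=0 idx=0 pred=N actual=T -> ctr[0]=2
Ev 2: PC=0 idx=0 pred=T actual=T -> ctr[0]=3
Ev 3: PC=0 idx=0 pred=T actual=N -> ctr[0]=2
Ev 4: PC=5 idx=1 pred=N actual=T -> ctr[1]=2
Ev 5: PC=5 idx=1 pred=T actual=T -> ctr[1]=3
Ev 6: PC=5 idx=1 pred=T actual=T -> ctr[1]=3
Ev 7: PC=0 idx=0 pred=T actual=N -> ctr[0]=1

Answer: N T T N T T T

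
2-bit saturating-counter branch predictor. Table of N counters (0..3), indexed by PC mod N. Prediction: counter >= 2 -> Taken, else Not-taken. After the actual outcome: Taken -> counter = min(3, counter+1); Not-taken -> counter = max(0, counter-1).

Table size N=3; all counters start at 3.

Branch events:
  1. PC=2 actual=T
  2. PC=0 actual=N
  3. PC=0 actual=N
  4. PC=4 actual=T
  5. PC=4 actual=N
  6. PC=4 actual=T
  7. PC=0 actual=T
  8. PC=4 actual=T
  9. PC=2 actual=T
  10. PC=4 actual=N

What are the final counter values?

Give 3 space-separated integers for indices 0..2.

Answer: 2 2 3

Derivation:
Ev 1: PC=2 idx=2 pred=T actual=T -> ctr[2]=3
Ev 2: PC=0 idx=0 pred=T actual=N -> ctr[0]=2
Ev 3: PC=0 idx=0 pred=T actual=N -> ctr[0]=1
Ev 4: PC=4 idx=1 pred=T actual=T -> ctr[1]=3
Ev 5: PC=4 idx=1 pred=T actual=N -> ctr[1]=2
Ev 6: PC=4 idx=1 pred=T actual=T -> ctr[1]=3
Ev 7: PC=0 idx=0 pred=N actual=T -> ctr[0]=2
Ev 8: PC=4 idx=1 pred=T actual=T -> ctr[1]=3
Ev 9: PC=2 idx=2 pred=T actual=T -> ctr[2]=3
Ev 10: PC=4 idx=1 pred=T actual=N -> ctr[1]=2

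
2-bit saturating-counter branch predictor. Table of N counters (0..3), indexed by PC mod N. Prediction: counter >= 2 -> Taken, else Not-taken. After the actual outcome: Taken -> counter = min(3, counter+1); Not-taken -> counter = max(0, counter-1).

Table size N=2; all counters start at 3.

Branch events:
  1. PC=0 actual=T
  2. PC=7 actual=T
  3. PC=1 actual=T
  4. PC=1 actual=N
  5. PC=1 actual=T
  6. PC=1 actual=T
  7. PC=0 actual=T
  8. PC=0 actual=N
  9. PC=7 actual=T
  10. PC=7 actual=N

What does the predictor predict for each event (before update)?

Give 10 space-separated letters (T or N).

Answer: T T T T T T T T T T

Derivation:
Ev 1: PC=0 idx=0 pred=T actual=T -> ctr[0]=3
Ev 2: PC=7 idx=1 pred=T actual=T -> ctr[1]=3
Ev 3: PC=1 idx=1 pred=T actual=T -> ctr[1]=3
Ev 4: PC=1 idx=1 pred=T actual=N -> ctr[1]=2
Ev 5: PC=1 idx=1 pred=T actual=T -> ctr[1]=3
Ev 6: PC=1 idx=1 pred=T actual=T -> ctr[1]=3
Ev 7: PC=0 idx=0 pred=T actual=T -> ctr[0]=3
Ev 8: PC=0 idx=0 pred=T actual=N -> ctr[0]=2
Ev 9: PC=7 idx=1 pred=T actual=T -> ctr[1]=3
Ev 10: PC=7 idx=1 pred=T actual=N -> ctr[1]=2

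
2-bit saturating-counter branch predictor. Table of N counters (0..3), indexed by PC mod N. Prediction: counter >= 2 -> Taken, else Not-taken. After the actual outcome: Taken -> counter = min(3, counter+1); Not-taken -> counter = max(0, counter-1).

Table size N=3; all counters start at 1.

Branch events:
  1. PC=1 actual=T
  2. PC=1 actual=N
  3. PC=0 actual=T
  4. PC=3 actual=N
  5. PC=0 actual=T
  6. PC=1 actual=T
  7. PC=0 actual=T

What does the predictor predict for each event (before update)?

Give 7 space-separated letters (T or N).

Ev 1: PC=1 idx=1 pred=N actual=T -> ctr[1]=2
Ev 2: PC=1 idx=1 pred=T actual=N -> ctr[1]=1
Ev 3: PC=0 idx=0 pred=N actual=T -> ctr[0]=2
Ev 4: PC=3 idx=0 pred=T actual=N -> ctr[0]=1
Ev 5: PC=0 idx=0 pred=N actual=T -> ctr[0]=2
Ev 6: PC=1 idx=1 pred=N actual=T -> ctr[1]=2
Ev 7: PC=0 idx=0 pred=T actual=T -> ctr[0]=3

Answer: N T N T N N T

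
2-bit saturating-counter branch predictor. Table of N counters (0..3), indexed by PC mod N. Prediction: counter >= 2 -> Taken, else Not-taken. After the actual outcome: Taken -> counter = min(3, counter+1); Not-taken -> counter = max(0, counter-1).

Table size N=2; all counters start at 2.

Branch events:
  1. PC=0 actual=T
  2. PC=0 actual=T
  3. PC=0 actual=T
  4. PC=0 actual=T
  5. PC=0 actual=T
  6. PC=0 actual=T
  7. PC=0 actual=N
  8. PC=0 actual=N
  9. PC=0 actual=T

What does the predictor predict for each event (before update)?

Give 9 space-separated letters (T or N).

Answer: T T T T T T T T N

Derivation:
Ev 1: PC=0 idx=0 pred=T actual=T -> ctr[0]=3
Ev 2: PC=0 idx=0 pred=T actual=T -> ctr[0]=3
Ev 3: PC=0 idx=0 pred=T actual=T -> ctr[0]=3
Ev 4: PC=0 idx=0 pred=T actual=T -> ctr[0]=3
Ev 5: PC=0 idx=0 pred=T actual=T -> ctr[0]=3
Ev 6: PC=0 idx=0 pred=T actual=T -> ctr[0]=3
Ev 7: PC=0 idx=0 pred=T actual=N -> ctr[0]=2
Ev 8: PC=0 idx=0 pred=T actual=N -> ctr[0]=1
Ev 9: PC=0 idx=0 pred=N actual=T -> ctr[0]=2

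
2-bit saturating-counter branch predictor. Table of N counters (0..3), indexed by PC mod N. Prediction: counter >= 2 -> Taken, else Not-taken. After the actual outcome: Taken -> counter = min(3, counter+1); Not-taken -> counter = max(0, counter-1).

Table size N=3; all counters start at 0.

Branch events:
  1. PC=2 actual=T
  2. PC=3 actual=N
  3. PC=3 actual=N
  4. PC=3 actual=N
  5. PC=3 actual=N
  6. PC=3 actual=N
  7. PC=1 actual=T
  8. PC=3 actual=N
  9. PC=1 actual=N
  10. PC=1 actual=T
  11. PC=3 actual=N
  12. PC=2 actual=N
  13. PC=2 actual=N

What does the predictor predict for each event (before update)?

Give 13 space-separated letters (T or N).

Ev 1: PC=2 idx=2 pred=N actual=T -> ctr[2]=1
Ev 2: PC=3 idx=0 pred=N actual=N -> ctr[0]=0
Ev 3: PC=3 idx=0 pred=N actual=N -> ctr[0]=0
Ev 4: PC=3 idx=0 pred=N actual=N -> ctr[0]=0
Ev 5: PC=3 idx=0 pred=N actual=N -> ctr[0]=0
Ev 6: PC=3 idx=0 pred=N actual=N -> ctr[0]=0
Ev 7: PC=1 idx=1 pred=N actual=T -> ctr[1]=1
Ev 8: PC=3 idx=0 pred=N actual=N -> ctr[0]=0
Ev 9: PC=1 idx=1 pred=N actual=N -> ctr[1]=0
Ev 10: PC=1 idx=1 pred=N actual=T -> ctr[1]=1
Ev 11: PC=3 idx=0 pred=N actual=N -> ctr[0]=0
Ev 12: PC=2 idx=2 pred=N actual=N -> ctr[2]=0
Ev 13: PC=2 idx=2 pred=N actual=N -> ctr[2]=0

Answer: N N N N N N N N N N N N N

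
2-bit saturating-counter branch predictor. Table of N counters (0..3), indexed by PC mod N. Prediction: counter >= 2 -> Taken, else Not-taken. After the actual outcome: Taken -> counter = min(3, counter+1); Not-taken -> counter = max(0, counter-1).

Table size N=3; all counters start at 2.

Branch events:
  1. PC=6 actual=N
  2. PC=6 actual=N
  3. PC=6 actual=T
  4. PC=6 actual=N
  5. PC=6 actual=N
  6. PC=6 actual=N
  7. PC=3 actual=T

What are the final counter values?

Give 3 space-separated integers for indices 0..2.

Ev 1: PC=6 idx=0 pred=T actual=N -> ctr[0]=1
Ev 2: PC=6 idx=0 pred=N actual=N -> ctr[0]=0
Ev 3: PC=6 idx=0 pred=N actual=T -> ctr[0]=1
Ev 4: PC=6 idx=0 pred=N actual=N -> ctr[0]=0
Ev 5: PC=6 idx=0 pred=N actual=N -> ctr[0]=0
Ev 6: PC=6 idx=0 pred=N actual=N -> ctr[0]=0
Ev 7: PC=3 idx=0 pred=N actual=T -> ctr[0]=1

Answer: 1 2 2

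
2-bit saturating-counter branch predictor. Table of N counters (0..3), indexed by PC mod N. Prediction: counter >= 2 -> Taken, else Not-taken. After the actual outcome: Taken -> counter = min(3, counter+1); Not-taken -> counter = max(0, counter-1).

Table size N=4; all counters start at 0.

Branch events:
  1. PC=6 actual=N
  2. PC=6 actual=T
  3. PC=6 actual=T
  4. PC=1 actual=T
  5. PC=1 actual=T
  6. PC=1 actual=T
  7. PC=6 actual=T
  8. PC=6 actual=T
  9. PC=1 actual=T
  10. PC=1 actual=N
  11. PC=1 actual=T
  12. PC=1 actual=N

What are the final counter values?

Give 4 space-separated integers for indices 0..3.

Answer: 0 2 3 0

Derivation:
Ev 1: PC=6 idx=2 pred=N actual=N -> ctr[2]=0
Ev 2: PC=6 idx=2 pred=N actual=T -> ctr[2]=1
Ev 3: PC=6 idx=2 pred=N actual=T -> ctr[2]=2
Ev 4: PC=1 idx=1 pred=N actual=T -> ctr[1]=1
Ev 5: PC=1 idx=1 pred=N actual=T -> ctr[1]=2
Ev 6: PC=1 idx=1 pred=T actual=T -> ctr[1]=3
Ev 7: PC=6 idx=2 pred=T actual=T -> ctr[2]=3
Ev 8: PC=6 idx=2 pred=T actual=T -> ctr[2]=3
Ev 9: PC=1 idx=1 pred=T actual=T -> ctr[1]=3
Ev 10: PC=1 idx=1 pred=T actual=N -> ctr[1]=2
Ev 11: PC=1 idx=1 pred=T actual=T -> ctr[1]=3
Ev 12: PC=1 idx=1 pred=T actual=N -> ctr[1]=2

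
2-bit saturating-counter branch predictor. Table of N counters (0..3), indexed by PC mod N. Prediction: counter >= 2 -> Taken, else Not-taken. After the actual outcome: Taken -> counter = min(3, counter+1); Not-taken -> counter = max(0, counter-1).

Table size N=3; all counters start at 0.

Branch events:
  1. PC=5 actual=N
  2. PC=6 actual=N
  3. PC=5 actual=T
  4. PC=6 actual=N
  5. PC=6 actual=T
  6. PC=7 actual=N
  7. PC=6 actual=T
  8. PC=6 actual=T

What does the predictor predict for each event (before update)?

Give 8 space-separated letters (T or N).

Ev 1: PC=5 idx=2 pred=N actual=N -> ctr[2]=0
Ev 2: PC=6 idx=0 pred=N actual=N -> ctr[0]=0
Ev 3: PC=5 idx=2 pred=N actual=T -> ctr[2]=1
Ev 4: PC=6 idx=0 pred=N actual=N -> ctr[0]=0
Ev 5: PC=6 idx=0 pred=N actual=T -> ctr[0]=1
Ev 6: PC=7 idx=1 pred=N actual=N -> ctr[1]=0
Ev 7: PC=6 idx=0 pred=N actual=T -> ctr[0]=2
Ev 8: PC=6 idx=0 pred=T actual=T -> ctr[0]=3

Answer: N N N N N N N T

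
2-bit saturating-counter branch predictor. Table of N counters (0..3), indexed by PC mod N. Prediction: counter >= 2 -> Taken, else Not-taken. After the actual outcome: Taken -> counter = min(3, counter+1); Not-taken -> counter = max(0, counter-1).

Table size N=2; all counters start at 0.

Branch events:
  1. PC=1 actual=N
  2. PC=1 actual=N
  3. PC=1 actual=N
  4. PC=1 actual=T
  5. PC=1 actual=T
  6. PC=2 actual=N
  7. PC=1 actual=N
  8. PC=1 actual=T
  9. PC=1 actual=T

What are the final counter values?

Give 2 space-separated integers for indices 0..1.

Ev 1: PC=1 idx=1 pred=N actual=N -> ctr[1]=0
Ev 2: PC=1 idx=1 pred=N actual=N -> ctr[1]=0
Ev 3: PC=1 idx=1 pred=N actual=N -> ctr[1]=0
Ev 4: PC=1 idx=1 pred=N actual=T -> ctr[1]=1
Ev 5: PC=1 idx=1 pred=N actual=T -> ctr[1]=2
Ev 6: PC=2 idx=0 pred=N actual=N -> ctr[0]=0
Ev 7: PC=1 idx=1 pred=T actual=N -> ctr[1]=1
Ev 8: PC=1 idx=1 pred=N actual=T -> ctr[1]=2
Ev 9: PC=1 idx=1 pred=T actual=T -> ctr[1]=3

Answer: 0 3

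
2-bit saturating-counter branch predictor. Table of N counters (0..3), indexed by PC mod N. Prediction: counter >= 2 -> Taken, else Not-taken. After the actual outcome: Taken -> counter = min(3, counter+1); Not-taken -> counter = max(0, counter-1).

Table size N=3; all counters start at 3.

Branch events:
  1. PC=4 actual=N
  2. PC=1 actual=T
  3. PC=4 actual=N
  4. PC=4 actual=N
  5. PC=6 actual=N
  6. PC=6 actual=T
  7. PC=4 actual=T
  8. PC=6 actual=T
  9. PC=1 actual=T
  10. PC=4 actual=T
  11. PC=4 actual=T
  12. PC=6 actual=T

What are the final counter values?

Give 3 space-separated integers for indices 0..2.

Answer: 3 3 3

Derivation:
Ev 1: PC=4 idx=1 pred=T actual=N -> ctr[1]=2
Ev 2: PC=1 idx=1 pred=T actual=T -> ctr[1]=3
Ev 3: PC=4 idx=1 pred=T actual=N -> ctr[1]=2
Ev 4: PC=4 idx=1 pred=T actual=N -> ctr[1]=1
Ev 5: PC=6 idx=0 pred=T actual=N -> ctr[0]=2
Ev 6: PC=6 idx=0 pred=T actual=T -> ctr[0]=3
Ev 7: PC=4 idx=1 pred=N actual=T -> ctr[1]=2
Ev 8: PC=6 idx=0 pred=T actual=T -> ctr[0]=3
Ev 9: PC=1 idx=1 pred=T actual=T -> ctr[1]=3
Ev 10: PC=4 idx=1 pred=T actual=T -> ctr[1]=3
Ev 11: PC=4 idx=1 pred=T actual=T -> ctr[1]=3
Ev 12: PC=6 idx=0 pred=T actual=T -> ctr[0]=3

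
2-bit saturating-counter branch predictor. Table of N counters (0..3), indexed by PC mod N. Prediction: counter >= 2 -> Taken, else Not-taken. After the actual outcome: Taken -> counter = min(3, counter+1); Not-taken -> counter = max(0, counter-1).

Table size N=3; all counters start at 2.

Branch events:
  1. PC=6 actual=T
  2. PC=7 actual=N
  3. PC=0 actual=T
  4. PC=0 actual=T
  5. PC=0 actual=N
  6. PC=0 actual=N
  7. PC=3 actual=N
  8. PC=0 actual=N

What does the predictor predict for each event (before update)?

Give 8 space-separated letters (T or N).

Answer: T T T T T T N N

Derivation:
Ev 1: PC=6 idx=0 pred=T actual=T -> ctr[0]=3
Ev 2: PC=7 idx=1 pred=T actual=N -> ctr[1]=1
Ev 3: PC=0 idx=0 pred=T actual=T -> ctr[0]=3
Ev 4: PC=0 idx=0 pred=T actual=T -> ctr[0]=3
Ev 5: PC=0 idx=0 pred=T actual=N -> ctr[0]=2
Ev 6: PC=0 idx=0 pred=T actual=N -> ctr[0]=1
Ev 7: PC=3 idx=0 pred=N actual=N -> ctr[0]=0
Ev 8: PC=0 idx=0 pred=N actual=N -> ctr[0]=0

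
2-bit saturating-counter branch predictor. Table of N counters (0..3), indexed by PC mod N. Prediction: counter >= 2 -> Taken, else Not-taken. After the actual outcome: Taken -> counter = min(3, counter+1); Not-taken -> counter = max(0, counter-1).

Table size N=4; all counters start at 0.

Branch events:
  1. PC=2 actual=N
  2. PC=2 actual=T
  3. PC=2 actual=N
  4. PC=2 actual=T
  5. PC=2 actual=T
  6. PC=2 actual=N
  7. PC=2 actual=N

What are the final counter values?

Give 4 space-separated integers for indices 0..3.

Answer: 0 0 0 0

Derivation:
Ev 1: PC=2 idx=2 pred=N actual=N -> ctr[2]=0
Ev 2: PC=2 idx=2 pred=N actual=T -> ctr[2]=1
Ev 3: PC=2 idx=2 pred=N actual=N -> ctr[2]=0
Ev 4: PC=2 idx=2 pred=N actual=T -> ctr[2]=1
Ev 5: PC=2 idx=2 pred=N actual=T -> ctr[2]=2
Ev 6: PC=2 idx=2 pred=T actual=N -> ctr[2]=1
Ev 7: PC=2 idx=2 pred=N actual=N -> ctr[2]=0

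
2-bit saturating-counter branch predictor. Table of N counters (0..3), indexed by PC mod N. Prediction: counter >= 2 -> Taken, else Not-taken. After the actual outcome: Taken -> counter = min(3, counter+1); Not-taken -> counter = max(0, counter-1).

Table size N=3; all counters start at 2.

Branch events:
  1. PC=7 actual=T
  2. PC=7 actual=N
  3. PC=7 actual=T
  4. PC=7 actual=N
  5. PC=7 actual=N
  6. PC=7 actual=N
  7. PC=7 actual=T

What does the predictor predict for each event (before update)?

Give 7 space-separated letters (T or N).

Answer: T T T T T N N

Derivation:
Ev 1: PC=7 idx=1 pred=T actual=T -> ctr[1]=3
Ev 2: PC=7 idx=1 pred=T actual=N -> ctr[1]=2
Ev 3: PC=7 idx=1 pred=T actual=T -> ctr[1]=3
Ev 4: PC=7 idx=1 pred=T actual=N -> ctr[1]=2
Ev 5: PC=7 idx=1 pred=T actual=N -> ctr[1]=1
Ev 6: PC=7 idx=1 pred=N actual=N -> ctr[1]=0
Ev 7: PC=7 idx=1 pred=N actual=T -> ctr[1]=1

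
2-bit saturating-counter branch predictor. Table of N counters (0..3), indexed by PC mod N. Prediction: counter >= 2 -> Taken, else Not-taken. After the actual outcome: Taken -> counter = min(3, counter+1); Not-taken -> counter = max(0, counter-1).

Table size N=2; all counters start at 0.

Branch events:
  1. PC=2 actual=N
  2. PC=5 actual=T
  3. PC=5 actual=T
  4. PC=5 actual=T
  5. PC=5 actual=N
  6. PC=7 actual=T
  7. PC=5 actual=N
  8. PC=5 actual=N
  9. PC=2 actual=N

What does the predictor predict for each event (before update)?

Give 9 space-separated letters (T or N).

Answer: N N N T T T T T N

Derivation:
Ev 1: PC=2 idx=0 pred=N actual=N -> ctr[0]=0
Ev 2: PC=5 idx=1 pred=N actual=T -> ctr[1]=1
Ev 3: PC=5 idx=1 pred=N actual=T -> ctr[1]=2
Ev 4: PC=5 idx=1 pred=T actual=T -> ctr[1]=3
Ev 5: PC=5 idx=1 pred=T actual=N -> ctr[1]=2
Ev 6: PC=7 idx=1 pred=T actual=T -> ctr[1]=3
Ev 7: PC=5 idx=1 pred=T actual=N -> ctr[1]=2
Ev 8: PC=5 idx=1 pred=T actual=N -> ctr[1]=1
Ev 9: PC=2 idx=0 pred=N actual=N -> ctr[0]=0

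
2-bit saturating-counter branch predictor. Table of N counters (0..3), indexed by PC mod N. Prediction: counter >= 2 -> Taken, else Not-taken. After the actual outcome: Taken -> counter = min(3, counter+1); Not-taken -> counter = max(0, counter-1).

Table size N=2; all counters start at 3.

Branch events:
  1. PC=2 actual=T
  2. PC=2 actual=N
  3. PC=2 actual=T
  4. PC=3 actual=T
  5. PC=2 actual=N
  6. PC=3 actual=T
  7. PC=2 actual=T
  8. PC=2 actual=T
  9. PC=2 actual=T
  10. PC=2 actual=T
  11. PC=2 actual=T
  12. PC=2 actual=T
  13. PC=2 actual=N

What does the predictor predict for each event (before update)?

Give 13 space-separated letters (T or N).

Answer: T T T T T T T T T T T T T

Derivation:
Ev 1: PC=2 idx=0 pred=T actual=T -> ctr[0]=3
Ev 2: PC=2 idx=0 pred=T actual=N -> ctr[0]=2
Ev 3: PC=2 idx=0 pred=T actual=T -> ctr[0]=3
Ev 4: PC=3 idx=1 pred=T actual=T -> ctr[1]=3
Ev 5: PC=2 idx=0 pred=T actual=N -> ctr[0]=2
Ev 6: PC=3 idx=1 pred=T actual=T -> ctr[1]=3
Ev 7: PC=2 idx=0 pred=T actual=T -> ctr[0]=3
Ev 8: PC=2 idx=0 pred=T actual=T -> ctr[0]=3
Ev 9: PC=2 idx=0 pred=T actual=T -> ctr[0]=3
Ev 10: PC=2 idx=0 pred=T actual=T -> ctr[0]=3
Ev 11: PC=2 idx=0 pred=T actual=T -> ctr[0]=3
Ev 12: PC=2 idx=0 pred=T actual=T -> ctr[0]=3
Ev 13: PC=2 idx=0 pred=T actual=N -> ctr[0]=2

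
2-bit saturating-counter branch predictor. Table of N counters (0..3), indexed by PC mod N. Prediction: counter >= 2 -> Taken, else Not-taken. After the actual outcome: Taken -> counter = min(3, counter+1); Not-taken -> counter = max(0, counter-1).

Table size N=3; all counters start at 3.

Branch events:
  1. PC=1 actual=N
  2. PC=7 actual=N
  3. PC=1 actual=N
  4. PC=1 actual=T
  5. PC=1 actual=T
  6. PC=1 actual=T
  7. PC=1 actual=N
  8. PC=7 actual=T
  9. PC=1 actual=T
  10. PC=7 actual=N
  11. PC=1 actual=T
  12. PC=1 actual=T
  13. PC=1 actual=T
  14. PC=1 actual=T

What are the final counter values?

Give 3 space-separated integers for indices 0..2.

Answer: 3 3 3

Derivation:
Ev 1: PC=1 idx=1 pred=T actual=N -> ctr[1]=2
Ev 2: PC=7 idx=1 pred=T actual=N -> ctr[1]=1
Ev 3: PC=1 idx=1 pred=N actual=N -> ctr[1]=0
Ev 4: PC=1 idx=1 pred=N actual=T -> ctr[1]=1
Ev 5: PC=1 idx=1 pred=N actual=T -> ctr[1]=2
Ev 6: PC=1 idx=1 pred=T actual=T -> ctr[1]=3
Ev 7: PC=1 idx=1 pred=T actual=N -> ctr[1]=2
Ev 8: PC=7 idx=1 pred=T actual=T -> ctr[1]=3
Ev 9: PC=1 idx=1 pred=T actual=T -> ctr[1]=3
Ev 10: PC=7 idx=1 pred=T actual=N -> ctr[1]=2
Ev 11: PC=1 idx=1 pred=T actual=T -> ctr[1]=3
Ev 12: PC=1 idx=1 pred=T actual=T -> ctr[1]=3
Ev 13: PC=1 idx=1 pred=T actual=T -> ctr[1]=3
Ev 14: PC=1 idx=1 pred=T actual=T -> ctr[1]=3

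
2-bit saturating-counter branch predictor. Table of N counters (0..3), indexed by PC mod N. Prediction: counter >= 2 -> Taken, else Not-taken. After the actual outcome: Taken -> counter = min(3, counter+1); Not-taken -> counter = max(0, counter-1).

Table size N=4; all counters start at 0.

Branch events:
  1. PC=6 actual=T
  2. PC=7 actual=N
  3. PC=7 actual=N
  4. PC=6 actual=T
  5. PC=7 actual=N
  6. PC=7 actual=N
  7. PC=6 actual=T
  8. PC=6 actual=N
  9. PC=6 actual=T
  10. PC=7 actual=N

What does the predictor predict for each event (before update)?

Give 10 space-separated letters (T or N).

Answer: N N N N N N T T T N

Derivation:
Ev 1: PC=6 idx=2 pred=N actual=T -> ctr[2]=1
Ev 2: PC=7 idx=3 pred=N actual=N -> ctr[3]=0
Ev 3: PC=7 idx=3 pred=N actual=N -> ctr[3]=0
Ev 4: PC=6 idx=2 pred=N actual=T -> ctr[2]=2
Ev 5: PC=7 idx=3 pred=N actual=N -> ctr[3]=0
Ev 6: PC=7 idx=3 pred=N actual=N -> ctr[3]=0
Ev 7: PC=6 idx=2 pred=T actual=T -> ctr[2]=3
Ev 8: PC=6 idx=2 pred=T actual=N -> ctr[2]=2
Ev 9: PC=6 idx=2 pred=T actual=T -> ctr[2]=3
Ev 10: PC=7 idx=3 pred=N actual=N -> ctr[3]=0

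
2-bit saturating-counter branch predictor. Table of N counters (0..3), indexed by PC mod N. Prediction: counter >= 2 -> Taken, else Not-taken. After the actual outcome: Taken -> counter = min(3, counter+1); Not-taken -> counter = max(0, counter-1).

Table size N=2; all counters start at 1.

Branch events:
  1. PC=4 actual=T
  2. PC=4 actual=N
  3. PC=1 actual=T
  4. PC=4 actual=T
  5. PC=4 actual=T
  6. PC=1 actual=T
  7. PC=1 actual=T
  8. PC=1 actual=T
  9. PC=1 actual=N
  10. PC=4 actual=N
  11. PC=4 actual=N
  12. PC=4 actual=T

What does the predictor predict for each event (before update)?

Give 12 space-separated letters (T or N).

Ev 1: PC=4 idx=0 pred=N actual=T -> ctr[0]=2
Ev 2: PC=4 idx=0 pred=T actual=N -> ctr[0]=1
Ev 3: PC=1 idx=1 pred=N actual=T -> ctr[1]=2
Ev 4: PC=4 idx=0 pred=N actual=T -> ctr[0]=2
Ev 5: PC=4 idx=0 pred=T actual=T -> ctr[0]=3
Ev 6: PC=1 idx=1 pred=T actual=T -> ctr[1]=3
Ev 7: PC=1 idx=1 pred=T actual=T -> ctr[1]=3
Ev 8: PC=1 idx=1 pred=T actual=T -> ctr[1]=3
Ev 9: PC=1 idx=1 pred=T actual=N -> ctr[1]=2
Ev 10: PC=4 idx=0 pred=T actual=N -> ctr[0]=2
Ev 11: PC=4 idx=0 pred=T actual=N -> ctr[0]=1
Ev 12: PC=4 idx=0 pred=N actual=T -> ctr[0]=2

Answer: N T N N T T T T T T T N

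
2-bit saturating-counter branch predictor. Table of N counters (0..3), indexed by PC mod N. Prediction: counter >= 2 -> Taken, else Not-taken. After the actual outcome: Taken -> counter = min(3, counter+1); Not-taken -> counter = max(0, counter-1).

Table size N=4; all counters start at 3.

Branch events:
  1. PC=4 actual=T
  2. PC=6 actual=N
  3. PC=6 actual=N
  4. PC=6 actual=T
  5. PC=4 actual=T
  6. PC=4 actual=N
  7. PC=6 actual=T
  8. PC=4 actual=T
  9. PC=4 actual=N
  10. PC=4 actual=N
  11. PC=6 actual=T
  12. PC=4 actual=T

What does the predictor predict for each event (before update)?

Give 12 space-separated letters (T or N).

Answer: T T T N T T T T T T T N

Derivation:
Ev 1: PC=4 idx=0 pred=T actual=T -> ctr[0]=3
Ev 2: PC=6 idx=2 pred=T actual=N -> ctr[2]=2
Ev 3: PC=6 idx=2 pred=T actual=N -> ctr[2]=1
Ev 4: PC=6 idx=2 pred=N actual=T -> ctr[2]=2
Ev 5: PC=4 idx=0 pred=T actual=T -> ctr[0]=3
Ev 6: PC=4 idx=0 pred=T actual=N -> ctr[0]=2
Ev 7: PC=6 idx=2 pred=T actual=T -> ctr[2]=3
Ev 8: PC=4 idx=0 pred=T actual=T -> ctr[0]=3
Ev 9: PC=4 idx=0 pred=T actual=N -> ctr[0]=2
Ev 10: PC=4 idx=0 pred=T actual=N -> ctr[0]=1
Ev 11: PC=6 idx=2 pred=T actual=T -> ctr[2]=3
Ev 12: PC=4 idx=0 pred=N actual=T -> ctr[0]=2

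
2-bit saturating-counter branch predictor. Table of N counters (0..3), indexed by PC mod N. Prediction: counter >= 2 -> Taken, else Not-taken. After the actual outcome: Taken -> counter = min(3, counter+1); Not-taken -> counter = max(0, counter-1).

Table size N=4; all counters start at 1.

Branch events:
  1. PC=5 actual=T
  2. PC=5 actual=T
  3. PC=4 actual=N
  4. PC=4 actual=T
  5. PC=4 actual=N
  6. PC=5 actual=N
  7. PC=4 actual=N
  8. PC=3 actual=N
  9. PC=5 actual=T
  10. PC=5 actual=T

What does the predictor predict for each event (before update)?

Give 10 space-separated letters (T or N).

Ev 1: PC=5 idx=1 pred=N actual=T -> ctr[1]=2
Ev 2: PC=5 idx=1 pred=T actual=T -> ctr[1]=3
Ev 3: PC=4 idx=0 pred=N actual=N -> ctr[0]=0
Ev 4: PC=4 idx=0 pred=N actual=T -> ctr[0]=1
Ev 5: PC=4 idx=0 pred=N actual=N -> ctr[0]=0
Ev 6: PC=5 idx=1 pred=T actual=N -> ctr[1]=2
Ev 7: PC=4 idx=0 pred=N actual=N -> ctr[0]=0
Ev 8: PC=3 idx=3 pred=N actual=N -> ctr[3]=0
Ev 9: PC=5 idx=1 pred=T actual=T -> ctr[1]=3
Ev 10: PC=5 idx=1 pred=T actual=T -> ctr[1]=3

Answer: N T N N N T N N T T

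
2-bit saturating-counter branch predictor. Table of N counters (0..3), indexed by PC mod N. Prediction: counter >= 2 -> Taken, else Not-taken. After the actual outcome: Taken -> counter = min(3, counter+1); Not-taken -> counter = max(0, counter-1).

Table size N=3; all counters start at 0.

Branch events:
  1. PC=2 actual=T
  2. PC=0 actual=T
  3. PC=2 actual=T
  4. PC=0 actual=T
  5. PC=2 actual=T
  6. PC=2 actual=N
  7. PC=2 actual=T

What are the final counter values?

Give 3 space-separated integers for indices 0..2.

Answer: 2 0 3

Derivation:
Ev 1: PC=2 idx=2 pred=N actual=T -> ctr[2]=1
Ev 2: PC=0 idx=0 pred=N actual=T -> ctr[0]=1
Ev 3: PC=2 idx=2 pred=N actual=T -> ctr[2]=2
Ev 4: PC=0 idx=0 pred=N actual=T -> ctr[0]=2
Ev 5: PC=2 idx=2 pred=T actual=T -> ctr[2]=3
Ev 6: PC=2 idx=2 pred=T actual=N -> ctr[2]=2
Ev 7: PC=2 idx=2 pred=T actual=T -> ctr[2]=3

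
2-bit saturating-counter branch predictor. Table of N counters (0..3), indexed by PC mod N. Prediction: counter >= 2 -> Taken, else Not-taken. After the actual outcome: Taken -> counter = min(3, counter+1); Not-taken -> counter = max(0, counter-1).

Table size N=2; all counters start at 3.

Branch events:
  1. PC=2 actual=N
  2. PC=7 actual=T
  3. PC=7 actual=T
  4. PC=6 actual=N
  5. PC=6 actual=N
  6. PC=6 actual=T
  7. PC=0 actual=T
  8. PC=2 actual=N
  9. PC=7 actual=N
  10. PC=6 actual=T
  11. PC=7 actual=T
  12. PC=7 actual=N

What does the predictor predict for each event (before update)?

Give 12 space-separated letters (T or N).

Ev 1: PC=2 idx=0 pred=T actual=N -> ctr[0]=2
Ev 2: PC=7 idx=1 pred=T actual=T -> ctr[1]=3
Ev 3: PC=7 idx=1 pred=T actual=T -> ctr[1]=3
Ev 4: PC=6 idx=0 pred=T actual=N -> ctr[0]=1
Ev 5: PC=6 idx=0 pred=N actual=N -> ctr[0]=0
Ev 6: PC=6 idx=0 pred=N actual=T -> ctr[0]=1
Ev 7: PC=0 idx=0 pred=N actual=T -> ctr[0]=2
Ev 8: PC=2 idx=0 pred=T actual=N -> ctr[0]=1
Ev 9: PC=7 idx=1 pred=T actual=N -> ctr[1]=2
Ev 10: PC=6 idx=0 pred=N actual=T -> ctr[0]=2
Ev 11: PC=7 idx=1 pred=T actual=T -> ctr[1]=3
Ev 12: PC=7 idx=1 pred=T actual=N -> ctr[1]=2

Answer: T T T T N N N T T N T T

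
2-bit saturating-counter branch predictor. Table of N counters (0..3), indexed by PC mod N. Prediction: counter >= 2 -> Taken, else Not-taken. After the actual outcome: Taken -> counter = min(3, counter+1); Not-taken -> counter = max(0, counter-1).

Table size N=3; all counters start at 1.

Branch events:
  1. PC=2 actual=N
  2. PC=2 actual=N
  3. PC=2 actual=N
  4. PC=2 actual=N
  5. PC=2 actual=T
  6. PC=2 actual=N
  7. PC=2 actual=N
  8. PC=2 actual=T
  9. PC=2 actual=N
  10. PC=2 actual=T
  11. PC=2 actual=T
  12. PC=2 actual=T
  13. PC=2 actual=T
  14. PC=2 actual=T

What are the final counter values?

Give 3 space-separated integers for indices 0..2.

Answer: 1 1 3

Derivation:
Ev 1: PC=2 idx=2 pred=N actual=N -> ctr[2]=0
Ev 2: PC=2 idx=2 pred=N actual=N -> ctr[2]=0
Ev 3: PC=2 idx=2 pred=N actual=N -> ctr[2]=0
Ev 4: PC=2 idx=2 pred=N actual=N -> ctr[2]=0
Ev 5: PC=2 idx=2 pred=N actual=T -> ctr[2]=1
Ev 6: PC=2 idx=2 pred=N actual=N -> ctr[2]=0
Ev 7: PC=2 idx=2 pred=N actual=N -> ctr[2]=0
Ev 8: PC=2 idx=2 pred=N actual=T -> ctr[2]=1
Ev 9: PC=2 idx=2 pred=N actual=N -> ctr[2]=0
Ev 10: PC=2 idx=2 pred=N actual=T -> ctr[2]=1
Ev 11: PC=2 idx=2 pred=N actual=T -> ctr[2]=2
Ev 12: PC=2 idx=2 pred=T actual=T -> ctr[2]=3
Ev 13: PC=2 idx=2 pred=T actual=T -> ctr[2]=3
Ev 14: PC=2 idx=2 pred=T actual=T -> ctr[2]=3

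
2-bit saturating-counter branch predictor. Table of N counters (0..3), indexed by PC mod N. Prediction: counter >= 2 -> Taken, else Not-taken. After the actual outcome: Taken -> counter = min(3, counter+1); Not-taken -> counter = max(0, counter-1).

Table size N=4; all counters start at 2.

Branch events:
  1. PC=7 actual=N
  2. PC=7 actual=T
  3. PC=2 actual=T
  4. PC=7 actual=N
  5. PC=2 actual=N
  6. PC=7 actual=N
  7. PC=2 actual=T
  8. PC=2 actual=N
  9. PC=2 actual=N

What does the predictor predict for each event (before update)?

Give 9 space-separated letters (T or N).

Ev 1: PC=7 idx=3 pred=T actual=N -> ctr[3]=1
Ev 2: PC=7 idx=3 pred=N actual=T -> ctr[3]=2
Ev 3: PC=2 idx=2 pred=T actual=T -> ctr[2]=3
Ev 4: PC=7 idx=3 pred=T actual=N -> ctr[3]=1
Ev 5: PC=2 idx=2 pred=T actual=N -> ctr[2]=2
Ev 6: PC=7 idx=3 pred=N actual=N -> ctr[3]=0
Ev 7: PC=2 idx=2 pred=T actual=T -> ctr[2]=3
Ev 8: PC=2 idx=2 pred=T actual=N -> ctr[2]=2
Ev 9: PC=2 idx=2 pred=T actual=N -> ctr[2]=1

Answer: T N T T T N T T T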